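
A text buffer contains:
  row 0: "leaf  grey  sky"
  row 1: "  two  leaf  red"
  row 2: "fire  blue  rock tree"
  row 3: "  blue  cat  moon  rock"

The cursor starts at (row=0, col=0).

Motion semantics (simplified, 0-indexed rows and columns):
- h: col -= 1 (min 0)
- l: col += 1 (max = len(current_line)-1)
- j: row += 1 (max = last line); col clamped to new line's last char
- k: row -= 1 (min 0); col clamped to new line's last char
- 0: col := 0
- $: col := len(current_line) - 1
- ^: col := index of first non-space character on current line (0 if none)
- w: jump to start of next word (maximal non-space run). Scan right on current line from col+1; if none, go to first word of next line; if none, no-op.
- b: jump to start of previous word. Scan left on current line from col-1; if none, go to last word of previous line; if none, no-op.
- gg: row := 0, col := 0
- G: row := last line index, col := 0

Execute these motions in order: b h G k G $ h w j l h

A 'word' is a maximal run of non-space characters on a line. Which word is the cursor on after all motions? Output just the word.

Answer: rock

Derivation:
After 1 (b): row=0 col=0 char='l'
After 2 (h): row=0 col=0 char='l'
After 3 (G): row=3 col=0 char='_'
After 4 (k): row=2 col=0 char='f'
After 5 (G): row=3 col=0 char='_'
After 6 ($): row=3 col=22 char='k'
After 7 (h): row=3 col=21 char='c'
After 8 (w): row=3 col=21 char='c'
After 9 (j): row=3 col=21 char='c'
After 10 (l): row=3 col=22 char='k'
After 11 (h): row=3 col=21 char='c'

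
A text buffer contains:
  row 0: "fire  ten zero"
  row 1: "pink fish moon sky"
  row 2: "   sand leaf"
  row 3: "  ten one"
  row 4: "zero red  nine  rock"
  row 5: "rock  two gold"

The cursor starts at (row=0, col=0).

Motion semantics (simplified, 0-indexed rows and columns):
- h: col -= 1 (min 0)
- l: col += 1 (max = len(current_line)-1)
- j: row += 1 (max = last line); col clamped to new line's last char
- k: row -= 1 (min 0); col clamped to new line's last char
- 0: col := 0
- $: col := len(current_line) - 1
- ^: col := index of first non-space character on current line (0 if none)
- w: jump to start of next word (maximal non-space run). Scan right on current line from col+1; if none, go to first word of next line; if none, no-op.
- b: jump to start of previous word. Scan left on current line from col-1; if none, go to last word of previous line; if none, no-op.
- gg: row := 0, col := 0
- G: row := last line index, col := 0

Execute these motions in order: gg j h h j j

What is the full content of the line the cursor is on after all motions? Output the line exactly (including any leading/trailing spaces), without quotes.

After 1 (gg): row=0 col=0 char='f'
After 2 (j): row=1 col=0 char='p'
After 3 (h): row=1 col=0 char='p'
After 4 (h): row=1 col=0 char='p'
After 5 (j): row=2 col=0 char='_'
After 6 (j): row=3 col=0 char='_'

Answer:   ten one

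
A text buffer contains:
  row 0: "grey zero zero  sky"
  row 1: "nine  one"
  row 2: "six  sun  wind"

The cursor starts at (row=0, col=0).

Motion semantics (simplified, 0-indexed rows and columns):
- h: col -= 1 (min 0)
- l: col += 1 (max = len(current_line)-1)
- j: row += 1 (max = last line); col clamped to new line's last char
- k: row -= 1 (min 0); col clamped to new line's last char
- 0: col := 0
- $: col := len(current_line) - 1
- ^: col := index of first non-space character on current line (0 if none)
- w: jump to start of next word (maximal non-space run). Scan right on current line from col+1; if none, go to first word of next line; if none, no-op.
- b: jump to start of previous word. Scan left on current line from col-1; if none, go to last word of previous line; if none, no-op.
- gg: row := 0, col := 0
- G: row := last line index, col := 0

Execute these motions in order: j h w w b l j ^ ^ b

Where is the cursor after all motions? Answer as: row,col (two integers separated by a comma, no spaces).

After 1 (j): row=1 col=0 char='n'
After 2 (h): row=1 col=0 char='n'
After 3 (w): row=1 col=6 char='o'
After 4 (w): row=2 col=0 char='s'
After 5 (b): row=1 col=6 char='o'
After 6 (l): row=1 col=7 char='n'
After 7 (j): row=2 col=7 char='n'
After 8 (^): row=2 col=0 char='s'
After 9 (^): row=2 col=0 char='s'
After 10 (b): row=1 col=6 char='o'

Answer: 1,6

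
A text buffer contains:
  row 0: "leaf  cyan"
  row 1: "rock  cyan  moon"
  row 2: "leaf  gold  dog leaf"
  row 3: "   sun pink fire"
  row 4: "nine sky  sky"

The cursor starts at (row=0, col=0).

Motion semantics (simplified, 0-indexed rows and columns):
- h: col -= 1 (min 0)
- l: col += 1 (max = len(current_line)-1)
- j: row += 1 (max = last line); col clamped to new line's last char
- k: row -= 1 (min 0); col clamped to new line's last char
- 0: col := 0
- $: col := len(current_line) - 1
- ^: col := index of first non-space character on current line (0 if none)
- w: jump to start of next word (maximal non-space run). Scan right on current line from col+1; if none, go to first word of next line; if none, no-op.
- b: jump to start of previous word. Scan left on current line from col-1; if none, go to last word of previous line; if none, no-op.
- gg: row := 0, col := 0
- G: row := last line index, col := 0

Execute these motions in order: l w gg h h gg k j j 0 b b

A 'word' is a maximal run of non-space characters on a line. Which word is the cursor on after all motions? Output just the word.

After 1 (l): row=0 col=1 char='e'
After 2 (w): row=0 col=6 char='c'
After 3 (gg): row=0 col=0 char='l'
After 4 (h): row=0 col=0 char='l'
After 5 (h): row=0 col=0 char='l'
After 6 (gg): row=0 col=0 char='l'
After 7 (k): row=0 col=0 char='l'
After 8 (j): row=1 col=0 char='r'
After 9 (j): row=2 col=0 char='l'
After 10 (0): row=2 col=0 char='l'
After 11 (b): row=1 col=12 char='m'
After 12 (b): row=1 col=6 char='c'

Answer: cyan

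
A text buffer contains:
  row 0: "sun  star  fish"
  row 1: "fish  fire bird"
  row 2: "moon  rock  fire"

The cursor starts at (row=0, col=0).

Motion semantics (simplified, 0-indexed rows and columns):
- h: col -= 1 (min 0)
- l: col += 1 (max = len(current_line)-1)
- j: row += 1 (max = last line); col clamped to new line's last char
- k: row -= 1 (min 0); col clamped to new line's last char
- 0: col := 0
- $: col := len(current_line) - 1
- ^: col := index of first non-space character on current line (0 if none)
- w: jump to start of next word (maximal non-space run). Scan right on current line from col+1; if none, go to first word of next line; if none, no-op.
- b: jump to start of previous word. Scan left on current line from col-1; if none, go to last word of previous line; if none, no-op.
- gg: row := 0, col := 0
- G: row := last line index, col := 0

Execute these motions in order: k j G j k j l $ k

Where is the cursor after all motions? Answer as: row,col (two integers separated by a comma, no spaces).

Answer: 1,14

Derivation:
After 1 (k): row=0 col=0 char='s'
After 2 (j): row=1 col=0 char='f'
After 3 (G): row=2 col=0 char='m'
After 4 (j): row=2 col=0 char='m'
After 5 (k): row=1 col=0 char='f'
After 6 (j): row=2 col=0 char='m'
After 7 (l): row=2 col=1 char='o'
After 8 ($): row=2 col=15 char='e'
After 9 (k): row=1 col=14 char='d'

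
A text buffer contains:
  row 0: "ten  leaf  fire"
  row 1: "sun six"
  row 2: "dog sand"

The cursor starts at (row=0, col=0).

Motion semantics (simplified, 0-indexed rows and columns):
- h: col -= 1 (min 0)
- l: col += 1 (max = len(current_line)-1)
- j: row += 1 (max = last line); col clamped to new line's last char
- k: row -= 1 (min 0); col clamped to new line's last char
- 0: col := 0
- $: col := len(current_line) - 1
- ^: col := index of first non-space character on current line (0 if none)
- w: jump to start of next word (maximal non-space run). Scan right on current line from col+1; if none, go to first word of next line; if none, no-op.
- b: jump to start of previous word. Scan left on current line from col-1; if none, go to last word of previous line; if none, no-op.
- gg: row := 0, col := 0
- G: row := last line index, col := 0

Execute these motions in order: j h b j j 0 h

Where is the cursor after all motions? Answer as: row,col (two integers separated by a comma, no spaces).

After 1 (j): row=1 col=0 char='s'
After 2 (h): row=1 col=0 char='s'
After 3 (b): row=0 col=11 char='f'
After 4 (j): row=1 col=6 char='x'
After 5 (j): row=2 col=6 char='n'
After 6 (0): row=2 col=0 char='d'
After 7 (h): row=2 col=0 char='d'

Answer: 2,0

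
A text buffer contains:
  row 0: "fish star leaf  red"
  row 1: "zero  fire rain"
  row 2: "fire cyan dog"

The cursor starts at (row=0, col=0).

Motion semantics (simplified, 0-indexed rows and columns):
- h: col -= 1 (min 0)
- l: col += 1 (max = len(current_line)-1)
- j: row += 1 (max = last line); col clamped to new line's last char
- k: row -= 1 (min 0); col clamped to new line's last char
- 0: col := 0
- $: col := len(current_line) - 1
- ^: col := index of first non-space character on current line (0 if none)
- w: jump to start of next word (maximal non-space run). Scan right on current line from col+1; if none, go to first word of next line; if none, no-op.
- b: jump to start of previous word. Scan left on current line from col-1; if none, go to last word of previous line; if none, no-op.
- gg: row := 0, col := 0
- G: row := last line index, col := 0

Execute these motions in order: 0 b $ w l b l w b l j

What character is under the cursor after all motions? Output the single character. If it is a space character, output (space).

After 1 (0): row=0 col=0 char='f'
After 2 (b): row=0 col=0 char='f'
After 3 ($): row=0 col=18 char='d'
After 4 (w): row=1 col=0 char='z'
After 5 (l): row=1 col=1 char='e'
After 6 (b): row=1 col=0 char='z'
After 7 (l): row=1 col=1 char='e'
After 8 (w): row=1 col=6 char='f'
After 9 (b): row=1 col=0 char='z'
After 10 (l): row=1 col=1 char='e'
After 11 (j): row=2 col=1 char='i'

Answer: i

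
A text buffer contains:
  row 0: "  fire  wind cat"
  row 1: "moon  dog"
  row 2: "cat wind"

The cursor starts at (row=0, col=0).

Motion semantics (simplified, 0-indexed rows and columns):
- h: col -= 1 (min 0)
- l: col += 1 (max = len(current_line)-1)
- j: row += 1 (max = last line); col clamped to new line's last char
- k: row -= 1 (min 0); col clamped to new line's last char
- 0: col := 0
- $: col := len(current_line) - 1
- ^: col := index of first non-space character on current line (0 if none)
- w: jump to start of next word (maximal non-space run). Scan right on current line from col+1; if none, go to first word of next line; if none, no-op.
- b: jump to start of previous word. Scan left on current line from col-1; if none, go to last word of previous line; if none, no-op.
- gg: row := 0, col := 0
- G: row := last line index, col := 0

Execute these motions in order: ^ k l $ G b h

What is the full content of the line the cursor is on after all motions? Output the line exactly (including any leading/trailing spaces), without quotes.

After 1 (^): row=0 col=2 char='f'
After 2 (k): row=0 col=2 char='f'
After 3 (l): row=0 col=3 char='i'
After 4 ($): row=0 col=15 char='t'
After 5 (G): row=2 col=0 char='c'
After 6 (b): row=1 col=6 char='d'
After 7 (h): row=1 col=5 char='_'

Answer: moon  dog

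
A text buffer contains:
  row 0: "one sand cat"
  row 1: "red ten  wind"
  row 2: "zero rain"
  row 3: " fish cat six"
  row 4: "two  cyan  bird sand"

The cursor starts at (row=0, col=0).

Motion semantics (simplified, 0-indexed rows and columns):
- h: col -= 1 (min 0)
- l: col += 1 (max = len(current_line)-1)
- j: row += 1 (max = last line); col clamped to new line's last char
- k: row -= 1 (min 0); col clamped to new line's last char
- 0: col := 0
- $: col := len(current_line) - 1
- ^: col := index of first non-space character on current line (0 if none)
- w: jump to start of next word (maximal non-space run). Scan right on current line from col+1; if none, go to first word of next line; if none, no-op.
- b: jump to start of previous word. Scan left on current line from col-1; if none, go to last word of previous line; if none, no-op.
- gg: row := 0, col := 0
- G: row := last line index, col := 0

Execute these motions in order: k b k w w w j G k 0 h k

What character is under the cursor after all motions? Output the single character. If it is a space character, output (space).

Answer: z

Derivation:
After 1 (k): row=0 col=0 char='o'
After 2 (b): row=0 col=0 char='o'
After 3 (k): row=0 col=0 char='o'
After 4 (w): row=0 col=4 char='s'
After 5 (w): row=0 col=9 char='c'
After 6 (w): row=1 col=0 char='r'
After 7 (j): row=2 col=0 char='z'
After 8 (G): row=4 col=0 char='t'
After 9 (k): row=3 col=0 char='_'
After 10 (0): row=3 col=0 char='_'
After 11 (h): row=3 col=0 char='_'
After 12 (k): row=2 col=0 char='z'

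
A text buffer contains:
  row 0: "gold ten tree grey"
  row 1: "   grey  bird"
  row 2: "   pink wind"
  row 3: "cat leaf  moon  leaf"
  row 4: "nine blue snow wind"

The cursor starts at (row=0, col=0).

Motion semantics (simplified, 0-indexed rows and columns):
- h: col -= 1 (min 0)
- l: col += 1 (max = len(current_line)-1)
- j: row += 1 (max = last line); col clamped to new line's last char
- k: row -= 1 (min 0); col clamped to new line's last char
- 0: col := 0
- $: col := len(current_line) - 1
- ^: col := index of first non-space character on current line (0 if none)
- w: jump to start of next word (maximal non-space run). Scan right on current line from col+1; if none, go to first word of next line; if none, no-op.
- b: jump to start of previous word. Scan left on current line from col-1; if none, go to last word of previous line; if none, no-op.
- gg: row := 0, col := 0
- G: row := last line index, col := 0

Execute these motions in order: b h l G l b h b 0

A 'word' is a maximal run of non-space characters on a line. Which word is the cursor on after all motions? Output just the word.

Answer: cat

Derivation:
After 1 (b): row=0 col=0 char='g'
After 2 (h): row=0 col=0 char='g'
After 3 (l): row=0 col=1 char='o'
After 4 (G): row=4 col=0 char='n'
After 5 (l): row=4 col=1 char='i'
After 6 (b): row=4 col=0 char='n'
After 7 (h): row=4 col=0 char='n'
After 8 (b): row=3 col=16 char='l'
After 9 (0): row=3 col=0 char='c'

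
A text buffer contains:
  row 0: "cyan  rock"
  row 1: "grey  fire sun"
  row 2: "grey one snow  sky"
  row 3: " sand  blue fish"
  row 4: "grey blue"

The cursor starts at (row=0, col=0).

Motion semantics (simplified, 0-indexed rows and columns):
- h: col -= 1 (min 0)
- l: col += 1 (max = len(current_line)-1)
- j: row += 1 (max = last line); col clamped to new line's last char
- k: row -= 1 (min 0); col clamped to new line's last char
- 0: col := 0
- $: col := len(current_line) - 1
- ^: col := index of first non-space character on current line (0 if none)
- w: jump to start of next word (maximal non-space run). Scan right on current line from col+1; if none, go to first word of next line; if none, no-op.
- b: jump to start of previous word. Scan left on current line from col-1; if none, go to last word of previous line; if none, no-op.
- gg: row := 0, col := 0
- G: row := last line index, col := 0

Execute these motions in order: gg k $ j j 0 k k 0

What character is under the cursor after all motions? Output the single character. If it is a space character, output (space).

After 1 (gg): row=0 col=0 char='c'
After 2 (k): row=0 col=0 char='c'
After 3 ($): row=0 col=9 char='k'
After 4 (j): row=1 col=9 char='e'
After 5 (j): row=2 col=9 char='s'
After 6 (0): row=2 col=0 char='g'
After 7 (k): row=1 col=0 char='g'
After 8 (k): row=0 col=0 char='c'
After 9 (0): row=0 col=0 char='c'

Answer: c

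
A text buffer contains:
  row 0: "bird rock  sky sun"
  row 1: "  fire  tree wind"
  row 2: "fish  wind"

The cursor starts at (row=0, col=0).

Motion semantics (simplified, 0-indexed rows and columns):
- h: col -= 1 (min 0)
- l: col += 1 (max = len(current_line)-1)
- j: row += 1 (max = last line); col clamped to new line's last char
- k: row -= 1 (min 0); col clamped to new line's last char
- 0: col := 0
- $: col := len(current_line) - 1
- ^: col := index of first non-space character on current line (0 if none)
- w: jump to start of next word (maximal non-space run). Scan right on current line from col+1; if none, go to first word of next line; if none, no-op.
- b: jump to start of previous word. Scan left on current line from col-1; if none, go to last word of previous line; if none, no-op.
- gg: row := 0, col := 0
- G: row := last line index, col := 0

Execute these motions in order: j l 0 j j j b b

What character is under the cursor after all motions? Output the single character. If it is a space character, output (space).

After 1 (j): row=1 col=0 char='_'
After 2 (l): row=1 col=1 char='_'
After 3 (0): row=1 col=0 char='_'
After 4 (j): row=2 col=0 char='f'
After 5 (j): row=2 col=0 char='f'
After 6 (j): row=2 col=0 char='f'
After 7 (b): row=1 col=13 char='w'
After 8 (b): row=1 col=8 char='t'

Answer: t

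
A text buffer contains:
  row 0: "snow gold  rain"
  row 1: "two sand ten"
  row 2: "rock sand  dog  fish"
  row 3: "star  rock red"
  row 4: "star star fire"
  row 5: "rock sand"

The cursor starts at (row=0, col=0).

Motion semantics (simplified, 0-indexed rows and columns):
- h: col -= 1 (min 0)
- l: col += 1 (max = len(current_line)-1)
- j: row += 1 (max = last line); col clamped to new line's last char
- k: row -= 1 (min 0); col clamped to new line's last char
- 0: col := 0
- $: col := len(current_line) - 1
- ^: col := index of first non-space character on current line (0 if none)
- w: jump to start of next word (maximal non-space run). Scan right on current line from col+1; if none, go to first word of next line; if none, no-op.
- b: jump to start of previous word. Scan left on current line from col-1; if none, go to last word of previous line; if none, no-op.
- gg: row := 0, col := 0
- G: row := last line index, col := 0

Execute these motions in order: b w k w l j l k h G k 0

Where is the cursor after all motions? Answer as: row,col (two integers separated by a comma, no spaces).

After 1 (b): row=0 col=0 char='s'
After 2 (w): row=0 col=5 char='g'
After 3 (k): row=0 col=5 char='g'
After 4 (w): row=0 col=11 char='r'
After 5 (l): row=0 col=12 char='a'
After 6 (j): row=1 col=11 char='n'
After 7 (l): row=1 col=11 char='n'
After 8 (k): row=0 col=11 char='r'
After 9 (h): row=0 col=10 char='_'
After 10 (G): row=5 col=0 char='r'
After 11 (k): row=4 col=0 char='s'
After 12 (0): row=4 col=0 char='s'

Answer: 4,0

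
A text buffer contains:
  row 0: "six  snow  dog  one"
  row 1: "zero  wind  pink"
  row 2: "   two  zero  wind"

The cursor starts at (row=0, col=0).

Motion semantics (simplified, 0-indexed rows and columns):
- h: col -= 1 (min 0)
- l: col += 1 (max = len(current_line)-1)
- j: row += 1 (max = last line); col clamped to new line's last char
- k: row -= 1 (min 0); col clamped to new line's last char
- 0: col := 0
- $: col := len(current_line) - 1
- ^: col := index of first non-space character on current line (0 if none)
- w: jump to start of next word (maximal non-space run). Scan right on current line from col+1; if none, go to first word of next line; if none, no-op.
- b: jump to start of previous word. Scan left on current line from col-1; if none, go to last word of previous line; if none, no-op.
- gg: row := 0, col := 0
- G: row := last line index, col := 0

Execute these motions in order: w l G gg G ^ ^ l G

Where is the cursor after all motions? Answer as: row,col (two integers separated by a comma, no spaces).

Answer: 2,0

Derivation:
After 1 (w): row=0 col=5 char='s'
After 2 (l): row=0 col=6 char='n'
After 3 (G): row=2 col=0 char='_'
After 4 (gg): row=0 col=0 char='s'
After 5 (G): row=2 col=0 char='_'
After 6 (^): row=2 col=3 char='t'
After 7 (^): row=2 col=3 char='t'
After 8 (l): row=2 col=4 char='w'
After 9 (G): row=2 col=0 char='_'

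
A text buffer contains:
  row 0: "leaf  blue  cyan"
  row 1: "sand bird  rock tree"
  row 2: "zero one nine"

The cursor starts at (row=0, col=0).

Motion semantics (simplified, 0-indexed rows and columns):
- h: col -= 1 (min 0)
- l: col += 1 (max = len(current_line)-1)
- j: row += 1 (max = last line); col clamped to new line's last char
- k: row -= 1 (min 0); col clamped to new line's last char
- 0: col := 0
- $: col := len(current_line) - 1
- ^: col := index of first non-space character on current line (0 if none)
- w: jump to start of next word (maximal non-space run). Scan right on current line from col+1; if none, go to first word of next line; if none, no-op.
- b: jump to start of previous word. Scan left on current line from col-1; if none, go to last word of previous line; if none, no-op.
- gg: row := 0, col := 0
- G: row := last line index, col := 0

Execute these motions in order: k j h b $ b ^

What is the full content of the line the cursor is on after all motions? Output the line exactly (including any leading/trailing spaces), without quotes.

After 1 (k): row=0 col=0 char='l'
After 2 (j): row=1 col=0 char='s'
After 3 (h): row=1 col=0 char='s'
After 4 (b): row=0 col=12 char='c'
After 5 ($): row=0 col=15 char='n'
After 6 (b): row=0 col=12 char='c'
After 7 (^): row=0 col=0 char='l'

Answer: leaf  blue  cyan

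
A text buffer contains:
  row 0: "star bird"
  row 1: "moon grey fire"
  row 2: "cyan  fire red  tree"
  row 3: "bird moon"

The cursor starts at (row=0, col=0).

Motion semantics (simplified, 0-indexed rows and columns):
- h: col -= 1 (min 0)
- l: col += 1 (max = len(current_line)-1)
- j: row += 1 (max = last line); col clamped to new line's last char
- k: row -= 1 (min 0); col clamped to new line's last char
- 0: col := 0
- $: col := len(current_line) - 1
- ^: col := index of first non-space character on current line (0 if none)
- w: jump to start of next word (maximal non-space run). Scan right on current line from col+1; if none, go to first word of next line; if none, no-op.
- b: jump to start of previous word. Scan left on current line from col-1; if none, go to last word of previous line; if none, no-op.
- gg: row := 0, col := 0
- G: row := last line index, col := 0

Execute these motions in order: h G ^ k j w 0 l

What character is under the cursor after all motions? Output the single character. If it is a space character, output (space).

Answer: i

Derivation:
After 1 (h): row=0 col=0 char='s'
After 2 (G): row=3 col=0 char='b'
After 3 (^): row=3 col=0 char='b'
After 4 (k): row=2 col=0 char='c'
After 5 (j): row=3 col=0 char='b'
After 6 (w): row=3 col=5 char='m'
After 7 (0): row=3 col=0 char='b'
After 8 (l): row=3 col=1 char='i'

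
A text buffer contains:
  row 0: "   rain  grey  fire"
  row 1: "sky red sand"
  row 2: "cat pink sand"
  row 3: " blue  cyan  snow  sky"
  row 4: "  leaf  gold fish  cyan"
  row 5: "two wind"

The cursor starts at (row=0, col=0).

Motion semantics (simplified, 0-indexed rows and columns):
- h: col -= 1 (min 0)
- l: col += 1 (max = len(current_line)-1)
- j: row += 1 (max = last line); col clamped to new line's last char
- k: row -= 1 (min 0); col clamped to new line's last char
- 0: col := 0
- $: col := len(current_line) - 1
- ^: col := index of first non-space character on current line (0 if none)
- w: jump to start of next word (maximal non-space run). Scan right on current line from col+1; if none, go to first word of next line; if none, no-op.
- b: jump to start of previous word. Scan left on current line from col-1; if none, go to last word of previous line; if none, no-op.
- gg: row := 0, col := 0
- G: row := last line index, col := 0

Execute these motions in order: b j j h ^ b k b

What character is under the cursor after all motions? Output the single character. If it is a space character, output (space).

Answer: r

Derivation:
After 1 (b): row=0 col=0 char='_'
After 2 (j): row=1 col=0 char='s'
After 3 (j): row=2 col=0 char='c'
After 4 (h): row=2 col=0 char='c'
After 5 (^): row=2 col=0 char='c'
After 6 (b): row=1 col=8 char='s'
After 7 (k): row=0 col=8 char='_'
After 8 (b): row=0 col=3 char='r'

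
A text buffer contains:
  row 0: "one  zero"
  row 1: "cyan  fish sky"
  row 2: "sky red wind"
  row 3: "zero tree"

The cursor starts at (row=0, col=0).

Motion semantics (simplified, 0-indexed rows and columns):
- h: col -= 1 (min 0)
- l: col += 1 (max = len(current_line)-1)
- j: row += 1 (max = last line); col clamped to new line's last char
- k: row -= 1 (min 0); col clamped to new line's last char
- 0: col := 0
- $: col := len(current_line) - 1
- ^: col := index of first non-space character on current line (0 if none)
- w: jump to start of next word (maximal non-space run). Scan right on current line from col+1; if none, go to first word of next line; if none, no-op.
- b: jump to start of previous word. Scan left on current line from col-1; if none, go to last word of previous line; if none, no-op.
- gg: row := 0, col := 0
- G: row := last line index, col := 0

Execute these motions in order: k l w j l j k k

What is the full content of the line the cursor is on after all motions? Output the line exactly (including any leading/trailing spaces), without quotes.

Answer: one  zero

Derivation:
After 1 (k): row=0 col=0 char='o'
After 2 (l): row=0 col=1 char='n'
After 3 (w): row=0 col=5 char='z'
After 4 (j): row=1 col=5 char='_'
After 5 (l): row=1 col=6 char='f'
After 6 (j): row=2 col=6 char='d'
After 7 (k): row=1 col=6 char='f'
After 8 (k): row=0 col=6 char='e'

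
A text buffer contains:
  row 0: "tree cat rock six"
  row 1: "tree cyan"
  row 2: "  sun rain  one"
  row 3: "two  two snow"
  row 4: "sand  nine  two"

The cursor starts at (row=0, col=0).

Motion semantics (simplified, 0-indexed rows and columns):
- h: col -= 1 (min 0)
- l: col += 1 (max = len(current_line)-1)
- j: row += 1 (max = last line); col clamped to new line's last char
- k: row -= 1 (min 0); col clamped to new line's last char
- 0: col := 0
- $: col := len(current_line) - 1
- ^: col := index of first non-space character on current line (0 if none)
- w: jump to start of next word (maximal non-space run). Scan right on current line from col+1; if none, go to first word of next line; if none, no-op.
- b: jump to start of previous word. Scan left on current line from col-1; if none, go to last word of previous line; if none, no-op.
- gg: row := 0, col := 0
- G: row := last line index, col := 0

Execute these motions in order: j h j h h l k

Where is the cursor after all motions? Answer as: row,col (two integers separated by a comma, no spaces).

After 1 (j): row=1 col=0 char='t'
After 2 (h): row=1 col=0 char='t'
After 3 (j): row=2 col=0 char='_'
After 4 (h): row=2 col=0 char='_'
After 5 (h): row=2 col=0 char='_'
After 6 (l): row=2 col=1 char='_'
After 7 (k): row=1 col=1 char='r'

Answer: 1,1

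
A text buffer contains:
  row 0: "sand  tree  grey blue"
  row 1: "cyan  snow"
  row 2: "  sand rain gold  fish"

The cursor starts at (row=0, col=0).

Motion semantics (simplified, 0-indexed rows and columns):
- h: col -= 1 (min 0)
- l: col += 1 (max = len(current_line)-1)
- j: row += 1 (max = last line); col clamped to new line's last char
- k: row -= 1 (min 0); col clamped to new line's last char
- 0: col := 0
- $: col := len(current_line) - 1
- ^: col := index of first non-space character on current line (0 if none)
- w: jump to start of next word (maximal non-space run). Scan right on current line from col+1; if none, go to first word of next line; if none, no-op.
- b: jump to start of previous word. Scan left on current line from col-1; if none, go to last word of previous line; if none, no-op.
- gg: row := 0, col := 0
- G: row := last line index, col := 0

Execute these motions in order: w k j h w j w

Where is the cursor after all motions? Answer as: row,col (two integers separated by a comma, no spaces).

Answer: 2,7

Derivation:
After 1 (w): row=0 col=6 char='t'
After 2 (k): row=0 col=6 char='t'
After 3 (j): row=1 col=6 char='s'
After 4 (h): row=1 col=5 char='_'
After 5 (w): row=1 col=6 char='s'
After 6 (j): row=2 col=6 char='_'
After 7 (w): row=2 col=7 char='r'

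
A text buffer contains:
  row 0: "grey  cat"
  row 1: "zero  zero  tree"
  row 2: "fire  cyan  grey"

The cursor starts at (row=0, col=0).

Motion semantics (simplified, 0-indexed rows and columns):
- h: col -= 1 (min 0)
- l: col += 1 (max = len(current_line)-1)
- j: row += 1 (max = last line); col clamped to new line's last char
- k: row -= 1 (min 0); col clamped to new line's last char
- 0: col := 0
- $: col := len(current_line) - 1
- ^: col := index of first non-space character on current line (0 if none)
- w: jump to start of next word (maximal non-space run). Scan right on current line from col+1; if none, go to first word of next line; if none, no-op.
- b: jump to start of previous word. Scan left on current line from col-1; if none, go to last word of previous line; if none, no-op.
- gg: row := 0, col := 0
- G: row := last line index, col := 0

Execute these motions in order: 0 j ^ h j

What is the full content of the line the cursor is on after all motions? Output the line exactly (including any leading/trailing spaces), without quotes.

After 1 (0): row=0 col=0 char='g'
After 2 (j): row=1 col=0 char='z'
After 3 (^): row=1 col=0 char='z'
After 4 (h): row=1 col=0 char='z'
After 5 (j): row=2 col=0 char='f'

Answer: fire  cyan  grey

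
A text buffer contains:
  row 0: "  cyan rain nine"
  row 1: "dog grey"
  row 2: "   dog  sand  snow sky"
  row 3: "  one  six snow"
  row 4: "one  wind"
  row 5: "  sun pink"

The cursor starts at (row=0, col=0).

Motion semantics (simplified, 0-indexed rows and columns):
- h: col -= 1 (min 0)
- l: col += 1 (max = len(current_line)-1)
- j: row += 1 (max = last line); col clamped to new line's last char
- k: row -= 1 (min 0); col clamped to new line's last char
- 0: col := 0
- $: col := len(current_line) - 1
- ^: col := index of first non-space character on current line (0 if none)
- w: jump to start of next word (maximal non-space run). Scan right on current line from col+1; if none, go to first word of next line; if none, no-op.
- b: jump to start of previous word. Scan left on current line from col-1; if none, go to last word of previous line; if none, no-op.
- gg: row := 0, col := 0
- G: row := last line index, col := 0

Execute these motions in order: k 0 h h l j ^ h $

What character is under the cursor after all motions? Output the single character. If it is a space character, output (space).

After 1 (k): row=0 col=0 char='_'
After 2 (0): row=0 col=0 char='_'
After 3 (h): row=0 col=0 char='_'
After 4 (h): row=0 col=0 char='_'
After 5 (l): row=0 col=1 char='_'
After 6 (j): row=1 col=1 char='o'
After 7 (^): row=1 col=0 char='d'
After 8 (h): row=1 col=0 char='d'
After 9 ($): row=1 col=7 char='y'

Answer: y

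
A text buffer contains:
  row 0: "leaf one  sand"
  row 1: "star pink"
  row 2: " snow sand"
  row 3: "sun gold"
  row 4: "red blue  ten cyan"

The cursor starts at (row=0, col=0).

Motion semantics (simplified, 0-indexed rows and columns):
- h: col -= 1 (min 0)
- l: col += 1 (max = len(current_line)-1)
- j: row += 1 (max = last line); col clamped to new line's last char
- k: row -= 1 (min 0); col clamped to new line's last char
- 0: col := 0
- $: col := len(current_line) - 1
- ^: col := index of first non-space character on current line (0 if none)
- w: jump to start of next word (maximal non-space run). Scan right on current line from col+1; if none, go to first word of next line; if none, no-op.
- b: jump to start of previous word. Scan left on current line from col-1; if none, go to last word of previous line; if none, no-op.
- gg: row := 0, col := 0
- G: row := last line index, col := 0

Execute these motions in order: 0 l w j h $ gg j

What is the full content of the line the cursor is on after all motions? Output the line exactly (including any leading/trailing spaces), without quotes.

After 1 (0): row=0 col=0 char='l'
After 2 (l): row=0 col=1 char='e'
After 3 (w): row=0 col=5 char='o'
After 4 (j): row=1 col=5 char='p'
After 5 (h): row=1 col=4 char='_'
After 6 ($): row=1 col=8 char='k'
After 7 (gg): row=0 col=0 char='l'
After 8 (j): row=1 col=0 char='s'

Answer: star pink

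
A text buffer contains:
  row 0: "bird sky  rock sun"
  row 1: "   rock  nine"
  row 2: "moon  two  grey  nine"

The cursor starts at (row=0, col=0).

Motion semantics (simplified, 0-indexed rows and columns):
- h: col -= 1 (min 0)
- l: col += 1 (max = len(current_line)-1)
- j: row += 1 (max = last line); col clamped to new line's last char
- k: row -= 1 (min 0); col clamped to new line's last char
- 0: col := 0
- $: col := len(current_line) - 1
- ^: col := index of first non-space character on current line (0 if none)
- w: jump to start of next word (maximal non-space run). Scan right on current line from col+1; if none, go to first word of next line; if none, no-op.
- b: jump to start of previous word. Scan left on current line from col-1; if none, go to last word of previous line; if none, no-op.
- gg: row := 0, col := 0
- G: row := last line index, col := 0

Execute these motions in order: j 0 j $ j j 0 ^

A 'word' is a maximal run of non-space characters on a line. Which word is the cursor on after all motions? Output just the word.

Answer: moon

Derivation:
After 1 (j): row=1 col=0 char='_'
After 2 (0): row=1 col=0 char='_'
After 3 (j): row=2 col=0 char='m'
After 4 ($): row=2 col=20 char='e'
After 5 (j): row=2 col=20 char='e'
After 6 (j): row=2 col=20 char='e'
After 7 (0): row=2 col=0 char='m'
After 8 (^): row=2 col=0 char='m'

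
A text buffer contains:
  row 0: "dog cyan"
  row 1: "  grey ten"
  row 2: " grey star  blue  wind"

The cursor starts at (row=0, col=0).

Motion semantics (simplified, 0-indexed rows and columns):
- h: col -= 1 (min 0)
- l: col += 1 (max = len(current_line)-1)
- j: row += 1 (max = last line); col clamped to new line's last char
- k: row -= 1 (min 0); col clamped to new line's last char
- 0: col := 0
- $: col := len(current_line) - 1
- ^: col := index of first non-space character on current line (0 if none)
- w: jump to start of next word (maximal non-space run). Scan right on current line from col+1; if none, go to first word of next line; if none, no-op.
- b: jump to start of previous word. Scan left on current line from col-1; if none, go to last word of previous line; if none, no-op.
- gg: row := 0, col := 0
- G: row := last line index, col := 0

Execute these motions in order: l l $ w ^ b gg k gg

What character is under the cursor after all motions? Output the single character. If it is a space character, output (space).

After 1 (l): row=0 col=1 char='o'
After 2 (l): row=0 col=2 char='g'
After 3 ($): row=0 col=7 char='n'
After 4 (w): row=1 col=2 char='g'
After 5 (^): row=1 col=2 char='g'
After 6 (b): row=0 col=4 char='c'
After 7 (gg): row=0 col=0 char='d'
After 8 (k): row=0 col=0 char='d'
After 9 (gg): row=0 col=0 char='d'

Answer: d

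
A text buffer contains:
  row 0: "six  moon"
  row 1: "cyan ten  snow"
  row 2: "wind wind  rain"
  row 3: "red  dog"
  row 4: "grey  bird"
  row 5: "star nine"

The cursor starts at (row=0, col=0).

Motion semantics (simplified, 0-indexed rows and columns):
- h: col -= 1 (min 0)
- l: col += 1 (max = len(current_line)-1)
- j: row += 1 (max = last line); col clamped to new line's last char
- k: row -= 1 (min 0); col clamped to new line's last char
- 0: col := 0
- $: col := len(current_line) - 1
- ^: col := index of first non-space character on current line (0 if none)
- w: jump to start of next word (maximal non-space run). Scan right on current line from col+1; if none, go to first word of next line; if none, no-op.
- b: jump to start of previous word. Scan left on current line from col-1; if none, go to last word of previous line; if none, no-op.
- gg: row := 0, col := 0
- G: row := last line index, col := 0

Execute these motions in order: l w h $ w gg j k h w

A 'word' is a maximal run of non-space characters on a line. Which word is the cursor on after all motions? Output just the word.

Answer: moon

Derivation:
After 1 (l): row=0 col=1 char='i'
After 2 (w): row=0 col=5 char='m'
After 3 (h): row=0 col=4 char='_'
After 4 ($): row=0 col=8 char='n'
After 5 (w): row=1 col=0 char='c'
After 6 (gg): row=0 col=0 char='s'
After 7 (j): row=1 col=0 char='c'
After 8 (k): row=0 col=0 char='s'
After 9 (h): row=0 col=0 char='s'
After 10 (w): row=0 col=5 char='m'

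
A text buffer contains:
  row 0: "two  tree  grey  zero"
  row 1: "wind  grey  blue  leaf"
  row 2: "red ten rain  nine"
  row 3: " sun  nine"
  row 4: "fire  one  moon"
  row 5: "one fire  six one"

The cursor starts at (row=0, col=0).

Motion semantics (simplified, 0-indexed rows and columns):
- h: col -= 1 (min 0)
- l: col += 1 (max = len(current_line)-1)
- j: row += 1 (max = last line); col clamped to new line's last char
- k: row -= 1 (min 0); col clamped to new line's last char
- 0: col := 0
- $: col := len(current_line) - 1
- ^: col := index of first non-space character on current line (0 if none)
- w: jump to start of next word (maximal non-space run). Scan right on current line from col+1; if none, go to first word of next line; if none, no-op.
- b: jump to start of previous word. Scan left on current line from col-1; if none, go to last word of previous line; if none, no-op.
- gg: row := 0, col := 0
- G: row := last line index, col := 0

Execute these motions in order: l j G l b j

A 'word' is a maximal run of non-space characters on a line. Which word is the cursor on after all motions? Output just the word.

After 1 (l): row=0 col=1 char='w'
After 2 (j): row=1 col=1 char='i'
After 3 (G): row=5 col=0 char='o'
After 4 (l): row=5 col=1 char='n'
After 5 (b): row=5 col=0 char='o'
After 6 (j): row=5 col=0 char='o'

Answer: one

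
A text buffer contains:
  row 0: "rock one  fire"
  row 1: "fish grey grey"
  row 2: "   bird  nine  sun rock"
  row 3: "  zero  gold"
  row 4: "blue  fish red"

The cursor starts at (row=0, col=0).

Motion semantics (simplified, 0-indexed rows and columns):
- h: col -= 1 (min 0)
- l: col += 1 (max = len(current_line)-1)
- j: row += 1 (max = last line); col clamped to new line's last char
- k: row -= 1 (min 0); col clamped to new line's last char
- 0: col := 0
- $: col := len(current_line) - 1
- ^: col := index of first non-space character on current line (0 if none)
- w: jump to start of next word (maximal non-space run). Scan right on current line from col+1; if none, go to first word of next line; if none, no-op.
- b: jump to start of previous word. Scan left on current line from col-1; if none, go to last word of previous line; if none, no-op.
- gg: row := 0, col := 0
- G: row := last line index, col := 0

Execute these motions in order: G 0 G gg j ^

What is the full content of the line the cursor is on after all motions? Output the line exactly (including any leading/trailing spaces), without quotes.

After 1 (G): row=4 col=0 char='b'
After 2 (0): row=4 col=0 char='b'
After 3 (G): row=4 col=0 char='b'
After 4 (gg): row=0 col=0 char='r'
After 5 (j): row=1 col=0 char='f'
After 6 (^): row=1 col=0 char='f'

Answer: fish grey grey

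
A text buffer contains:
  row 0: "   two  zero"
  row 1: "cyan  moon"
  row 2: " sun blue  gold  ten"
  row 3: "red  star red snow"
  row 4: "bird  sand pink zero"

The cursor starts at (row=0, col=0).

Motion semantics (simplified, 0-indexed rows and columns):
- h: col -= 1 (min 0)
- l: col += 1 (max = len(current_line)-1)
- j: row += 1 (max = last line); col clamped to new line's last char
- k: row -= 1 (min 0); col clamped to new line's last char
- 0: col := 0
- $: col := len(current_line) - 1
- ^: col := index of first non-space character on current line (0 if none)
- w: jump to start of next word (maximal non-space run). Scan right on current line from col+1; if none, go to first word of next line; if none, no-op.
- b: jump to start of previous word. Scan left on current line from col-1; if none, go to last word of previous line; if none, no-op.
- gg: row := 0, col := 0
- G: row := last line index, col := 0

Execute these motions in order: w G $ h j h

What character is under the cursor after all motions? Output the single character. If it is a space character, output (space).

After 1 (w): row=0 col=3 char='t'
After 2 (G): row=4 col=0 char='b'
After 3 ($): row=4 col=19 char='o'
After 4 (h): row=4 col=18 char='r'
After 5 (j): row=4 col=18 char='r'
After 6 (h): row=4 col=17 char='e'

Answer: e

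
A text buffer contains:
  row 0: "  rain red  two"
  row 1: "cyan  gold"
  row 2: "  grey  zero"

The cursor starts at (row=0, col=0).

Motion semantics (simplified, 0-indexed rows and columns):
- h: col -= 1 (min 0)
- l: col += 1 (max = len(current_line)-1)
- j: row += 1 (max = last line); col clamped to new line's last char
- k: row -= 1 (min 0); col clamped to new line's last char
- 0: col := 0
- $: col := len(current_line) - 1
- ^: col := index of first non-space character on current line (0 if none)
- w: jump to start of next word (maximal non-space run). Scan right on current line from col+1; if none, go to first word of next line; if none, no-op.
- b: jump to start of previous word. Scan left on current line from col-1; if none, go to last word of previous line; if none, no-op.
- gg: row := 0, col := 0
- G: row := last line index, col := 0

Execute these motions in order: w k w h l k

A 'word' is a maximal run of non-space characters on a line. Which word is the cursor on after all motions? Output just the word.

After 1 (w): row=0 col=2 char='r'
After 2 (k): row=0 col=2 char='r'
After 3 (w): row=0 col=7 char='r'
After 4 (h): row=0 col=6 char='_'
After 5 (l): row=0 col=7 char='r'
After 6 (k): row=0 col=7 char='r'

Answer: red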